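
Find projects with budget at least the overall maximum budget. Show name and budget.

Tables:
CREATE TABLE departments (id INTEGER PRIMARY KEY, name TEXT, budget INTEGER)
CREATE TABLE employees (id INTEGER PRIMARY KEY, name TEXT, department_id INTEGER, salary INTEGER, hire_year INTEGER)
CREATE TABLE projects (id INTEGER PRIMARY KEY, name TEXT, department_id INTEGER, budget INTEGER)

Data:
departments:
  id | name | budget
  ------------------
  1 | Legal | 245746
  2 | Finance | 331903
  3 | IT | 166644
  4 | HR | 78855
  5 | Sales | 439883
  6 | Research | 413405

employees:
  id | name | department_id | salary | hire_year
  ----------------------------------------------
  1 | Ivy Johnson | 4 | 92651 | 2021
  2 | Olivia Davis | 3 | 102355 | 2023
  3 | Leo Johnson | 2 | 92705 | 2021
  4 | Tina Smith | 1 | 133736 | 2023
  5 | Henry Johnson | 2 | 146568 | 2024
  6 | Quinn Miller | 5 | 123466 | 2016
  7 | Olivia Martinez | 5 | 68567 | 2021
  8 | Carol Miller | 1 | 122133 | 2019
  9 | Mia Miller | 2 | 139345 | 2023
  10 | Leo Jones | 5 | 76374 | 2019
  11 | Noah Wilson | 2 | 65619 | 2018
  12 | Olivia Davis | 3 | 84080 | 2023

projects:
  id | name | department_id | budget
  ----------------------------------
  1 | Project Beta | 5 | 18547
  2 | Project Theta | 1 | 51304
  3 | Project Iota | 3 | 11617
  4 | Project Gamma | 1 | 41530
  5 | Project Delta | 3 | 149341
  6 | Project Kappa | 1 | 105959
SELECT name, budget FROM projects WHERE budget >= (SELECT MAX(budget) FROM projects)

Execution result:
name | budget
Project Delta | 149341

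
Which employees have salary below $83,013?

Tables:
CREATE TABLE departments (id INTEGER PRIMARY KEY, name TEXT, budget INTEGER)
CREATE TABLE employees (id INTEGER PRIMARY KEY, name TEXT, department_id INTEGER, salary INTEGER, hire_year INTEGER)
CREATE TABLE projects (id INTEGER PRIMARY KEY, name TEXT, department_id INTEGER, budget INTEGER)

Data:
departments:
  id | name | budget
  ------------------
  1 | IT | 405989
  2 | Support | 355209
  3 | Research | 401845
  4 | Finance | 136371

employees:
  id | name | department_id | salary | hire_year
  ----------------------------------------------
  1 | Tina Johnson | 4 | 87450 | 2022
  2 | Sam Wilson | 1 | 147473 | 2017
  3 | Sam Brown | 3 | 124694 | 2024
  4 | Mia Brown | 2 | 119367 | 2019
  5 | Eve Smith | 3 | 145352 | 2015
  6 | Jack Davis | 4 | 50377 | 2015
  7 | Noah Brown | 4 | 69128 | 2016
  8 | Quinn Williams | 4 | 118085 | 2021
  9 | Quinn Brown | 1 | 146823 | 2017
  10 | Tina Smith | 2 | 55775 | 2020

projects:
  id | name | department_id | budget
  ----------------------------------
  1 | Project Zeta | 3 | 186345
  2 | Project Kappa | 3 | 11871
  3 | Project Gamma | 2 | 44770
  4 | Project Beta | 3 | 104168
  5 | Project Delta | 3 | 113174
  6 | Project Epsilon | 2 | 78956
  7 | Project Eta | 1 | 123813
SELECT name, salary FROM employees WHERE salary < 83013

Execution result:
name | salary
Jack Davis | 50377
Noah Brown | 69128
Tina Smith | 55775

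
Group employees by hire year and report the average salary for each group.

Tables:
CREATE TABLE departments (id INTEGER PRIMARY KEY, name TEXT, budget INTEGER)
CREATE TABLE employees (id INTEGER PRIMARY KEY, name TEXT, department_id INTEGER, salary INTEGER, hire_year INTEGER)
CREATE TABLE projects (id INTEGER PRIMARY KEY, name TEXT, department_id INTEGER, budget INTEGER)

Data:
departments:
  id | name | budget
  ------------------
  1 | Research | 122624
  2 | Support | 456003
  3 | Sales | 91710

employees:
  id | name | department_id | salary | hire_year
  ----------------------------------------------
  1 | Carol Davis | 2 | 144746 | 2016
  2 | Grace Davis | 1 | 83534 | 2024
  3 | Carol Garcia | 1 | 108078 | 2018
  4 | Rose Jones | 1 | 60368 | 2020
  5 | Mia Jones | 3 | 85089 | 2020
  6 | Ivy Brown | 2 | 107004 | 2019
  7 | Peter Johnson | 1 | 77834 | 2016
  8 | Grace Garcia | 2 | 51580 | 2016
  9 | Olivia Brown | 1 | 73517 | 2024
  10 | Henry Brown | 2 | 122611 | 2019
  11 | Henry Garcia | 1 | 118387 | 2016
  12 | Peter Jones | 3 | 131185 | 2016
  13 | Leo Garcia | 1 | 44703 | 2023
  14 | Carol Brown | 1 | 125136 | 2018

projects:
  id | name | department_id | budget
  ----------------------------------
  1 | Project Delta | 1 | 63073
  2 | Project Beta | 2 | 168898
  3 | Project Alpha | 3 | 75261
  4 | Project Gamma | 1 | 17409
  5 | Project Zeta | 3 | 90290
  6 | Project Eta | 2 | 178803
SELECT hire_year, AVG(salary) AS avg_salary FROM employees GROUP BY hire_year

Execution result:
hire_year | avg_salary
2016 | 104746.40
2018 | 116607.00
2019 | 114807.50
2020 | 72728.50
2023 | 44703.00
2024 | 78525.50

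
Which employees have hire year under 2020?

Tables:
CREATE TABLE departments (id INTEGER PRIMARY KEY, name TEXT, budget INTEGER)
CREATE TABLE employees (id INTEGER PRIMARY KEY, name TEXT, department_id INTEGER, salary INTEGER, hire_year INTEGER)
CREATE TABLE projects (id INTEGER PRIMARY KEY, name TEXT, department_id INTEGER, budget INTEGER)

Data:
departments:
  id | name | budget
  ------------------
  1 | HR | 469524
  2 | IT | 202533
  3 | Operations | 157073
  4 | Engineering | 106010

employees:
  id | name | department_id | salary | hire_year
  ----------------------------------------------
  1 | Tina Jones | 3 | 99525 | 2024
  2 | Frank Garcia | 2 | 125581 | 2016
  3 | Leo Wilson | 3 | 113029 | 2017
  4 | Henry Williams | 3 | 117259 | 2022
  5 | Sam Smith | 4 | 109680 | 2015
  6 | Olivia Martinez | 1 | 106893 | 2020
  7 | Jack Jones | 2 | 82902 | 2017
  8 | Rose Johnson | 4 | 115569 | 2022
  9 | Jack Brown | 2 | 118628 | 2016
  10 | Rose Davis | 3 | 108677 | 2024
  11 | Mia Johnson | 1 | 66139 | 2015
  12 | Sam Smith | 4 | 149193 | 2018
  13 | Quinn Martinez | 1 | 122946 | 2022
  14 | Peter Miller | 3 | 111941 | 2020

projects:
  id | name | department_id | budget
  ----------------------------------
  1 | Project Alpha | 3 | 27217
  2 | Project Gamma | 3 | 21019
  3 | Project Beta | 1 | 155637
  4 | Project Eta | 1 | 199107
SELECT name, hire_year FROM employees WHERE hire_year < 2020

Execution result:
name | hire_year
Frank Garcia | 2016
Leo Wilson | 2017
Sam Smith | 2015
Jack Jones | 2017
Jack Brown | 2016
Mia Johnson | 2015
Sam Smith | 2018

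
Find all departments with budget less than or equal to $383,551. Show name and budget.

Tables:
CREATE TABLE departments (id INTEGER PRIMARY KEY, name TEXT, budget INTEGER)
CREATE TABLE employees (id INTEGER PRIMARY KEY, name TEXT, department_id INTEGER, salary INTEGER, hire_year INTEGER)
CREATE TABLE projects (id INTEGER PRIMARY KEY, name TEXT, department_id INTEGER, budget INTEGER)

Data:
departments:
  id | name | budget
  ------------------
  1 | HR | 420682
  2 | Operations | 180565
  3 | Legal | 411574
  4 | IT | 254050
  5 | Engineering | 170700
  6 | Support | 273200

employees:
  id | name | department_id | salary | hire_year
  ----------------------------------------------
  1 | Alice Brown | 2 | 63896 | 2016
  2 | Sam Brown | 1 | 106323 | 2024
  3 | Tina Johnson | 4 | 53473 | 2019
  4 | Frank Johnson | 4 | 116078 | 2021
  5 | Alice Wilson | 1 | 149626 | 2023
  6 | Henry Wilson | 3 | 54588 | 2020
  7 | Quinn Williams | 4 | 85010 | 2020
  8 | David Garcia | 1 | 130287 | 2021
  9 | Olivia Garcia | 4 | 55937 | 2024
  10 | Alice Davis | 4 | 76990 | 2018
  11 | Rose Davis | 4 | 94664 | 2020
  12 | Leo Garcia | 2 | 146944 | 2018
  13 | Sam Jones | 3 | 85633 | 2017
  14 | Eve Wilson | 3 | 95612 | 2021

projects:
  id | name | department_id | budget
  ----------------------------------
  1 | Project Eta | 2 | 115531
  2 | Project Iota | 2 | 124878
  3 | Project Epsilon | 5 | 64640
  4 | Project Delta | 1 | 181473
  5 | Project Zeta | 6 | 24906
SELECT name, budget FROM departments WHERE budget <= 383551

Execution result:
name | budget
Operations | 180565
IT | 254050
Engineering | 170700
Support | 273200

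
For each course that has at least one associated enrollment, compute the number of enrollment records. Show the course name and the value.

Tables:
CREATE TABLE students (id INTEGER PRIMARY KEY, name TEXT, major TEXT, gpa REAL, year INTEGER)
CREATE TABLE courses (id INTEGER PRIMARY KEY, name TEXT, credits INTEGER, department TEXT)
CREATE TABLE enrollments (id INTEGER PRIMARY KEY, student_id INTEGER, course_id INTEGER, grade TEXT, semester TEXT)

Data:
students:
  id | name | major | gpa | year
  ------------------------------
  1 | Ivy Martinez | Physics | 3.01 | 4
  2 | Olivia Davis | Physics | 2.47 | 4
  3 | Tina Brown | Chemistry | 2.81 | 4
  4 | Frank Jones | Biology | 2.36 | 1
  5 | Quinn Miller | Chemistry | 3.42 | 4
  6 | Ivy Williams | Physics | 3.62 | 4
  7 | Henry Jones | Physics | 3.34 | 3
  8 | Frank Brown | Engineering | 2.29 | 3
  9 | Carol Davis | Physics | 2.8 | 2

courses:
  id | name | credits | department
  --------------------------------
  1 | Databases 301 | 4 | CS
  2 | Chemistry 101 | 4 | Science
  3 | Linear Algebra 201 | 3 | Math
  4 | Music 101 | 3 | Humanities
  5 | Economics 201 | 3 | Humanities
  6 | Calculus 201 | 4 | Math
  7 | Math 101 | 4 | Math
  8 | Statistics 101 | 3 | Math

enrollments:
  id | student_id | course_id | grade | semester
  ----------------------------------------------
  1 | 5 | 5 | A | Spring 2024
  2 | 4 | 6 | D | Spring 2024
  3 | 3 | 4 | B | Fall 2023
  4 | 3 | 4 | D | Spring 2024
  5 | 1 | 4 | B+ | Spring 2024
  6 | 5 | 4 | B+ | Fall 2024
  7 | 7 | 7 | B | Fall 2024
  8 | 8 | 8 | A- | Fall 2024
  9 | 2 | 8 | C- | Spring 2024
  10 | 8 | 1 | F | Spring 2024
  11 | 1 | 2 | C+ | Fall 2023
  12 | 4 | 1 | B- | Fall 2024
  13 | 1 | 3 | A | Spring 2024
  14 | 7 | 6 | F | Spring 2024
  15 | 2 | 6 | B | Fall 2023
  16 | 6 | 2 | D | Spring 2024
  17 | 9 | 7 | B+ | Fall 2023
SELECT p.name, COUNT(*) AS n FROM enrollments c JOIN courses p ON c.course_id = p.id GROUP BY p.id, p.name

Execution result:
name | n
Databases 301 | 2
Chemistry 101 | 2
Linear Algebra 201 | 1
Music 101 | 4
Economics 201 | 1
Calculus 201 | 3
Math 101 | 2
Statistics 101 | 2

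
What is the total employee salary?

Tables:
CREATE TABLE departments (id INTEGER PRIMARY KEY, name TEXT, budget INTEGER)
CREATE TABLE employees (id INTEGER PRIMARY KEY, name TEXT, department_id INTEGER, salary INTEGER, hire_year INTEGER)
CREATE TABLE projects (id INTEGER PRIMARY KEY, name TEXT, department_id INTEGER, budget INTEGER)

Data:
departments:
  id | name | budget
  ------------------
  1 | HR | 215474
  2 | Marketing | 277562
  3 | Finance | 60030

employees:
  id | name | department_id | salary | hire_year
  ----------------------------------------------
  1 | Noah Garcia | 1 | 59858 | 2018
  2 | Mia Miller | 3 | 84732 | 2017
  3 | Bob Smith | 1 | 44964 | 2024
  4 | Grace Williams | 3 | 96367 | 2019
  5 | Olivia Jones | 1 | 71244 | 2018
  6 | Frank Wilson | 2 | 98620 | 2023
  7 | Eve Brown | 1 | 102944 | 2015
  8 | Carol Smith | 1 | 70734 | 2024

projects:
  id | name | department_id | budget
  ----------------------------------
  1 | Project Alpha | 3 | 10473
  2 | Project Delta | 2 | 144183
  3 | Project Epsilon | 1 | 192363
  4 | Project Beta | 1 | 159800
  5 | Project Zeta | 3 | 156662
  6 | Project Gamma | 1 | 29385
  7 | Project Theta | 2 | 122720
SELECT SUM(salary) FROM employees

Execution result:
629463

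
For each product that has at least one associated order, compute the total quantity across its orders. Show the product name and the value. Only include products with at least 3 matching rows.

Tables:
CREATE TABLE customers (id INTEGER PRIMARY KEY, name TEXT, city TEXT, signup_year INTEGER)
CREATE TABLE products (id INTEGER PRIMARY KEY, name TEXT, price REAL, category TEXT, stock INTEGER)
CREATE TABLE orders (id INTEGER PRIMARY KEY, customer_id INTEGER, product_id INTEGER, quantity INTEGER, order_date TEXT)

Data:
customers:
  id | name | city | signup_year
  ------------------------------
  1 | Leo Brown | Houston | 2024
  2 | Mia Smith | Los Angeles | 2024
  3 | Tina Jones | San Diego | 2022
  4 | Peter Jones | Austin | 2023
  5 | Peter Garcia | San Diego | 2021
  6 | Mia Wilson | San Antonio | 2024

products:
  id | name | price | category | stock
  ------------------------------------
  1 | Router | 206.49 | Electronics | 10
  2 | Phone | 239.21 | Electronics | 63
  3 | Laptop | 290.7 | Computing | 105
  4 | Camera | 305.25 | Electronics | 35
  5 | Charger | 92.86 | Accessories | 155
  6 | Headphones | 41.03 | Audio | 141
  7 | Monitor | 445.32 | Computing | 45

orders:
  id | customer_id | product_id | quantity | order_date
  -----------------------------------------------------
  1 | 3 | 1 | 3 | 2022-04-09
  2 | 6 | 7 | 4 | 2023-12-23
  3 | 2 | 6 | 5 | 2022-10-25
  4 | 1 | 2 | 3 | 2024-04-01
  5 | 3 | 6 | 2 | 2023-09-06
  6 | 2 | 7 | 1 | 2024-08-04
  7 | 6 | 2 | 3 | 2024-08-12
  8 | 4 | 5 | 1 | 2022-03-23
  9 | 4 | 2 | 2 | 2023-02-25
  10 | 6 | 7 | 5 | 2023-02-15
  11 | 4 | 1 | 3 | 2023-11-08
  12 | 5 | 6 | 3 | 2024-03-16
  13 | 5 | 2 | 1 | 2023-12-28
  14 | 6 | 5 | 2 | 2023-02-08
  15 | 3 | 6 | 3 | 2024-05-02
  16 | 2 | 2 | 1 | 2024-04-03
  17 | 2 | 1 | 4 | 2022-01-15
SELECT p.name, SUM(c.quantity) AS sum_quantity FROM orders c JOIN products p ON c.product_id = p.id GROUP BY p.id, p.name HAVING COUNT(*) >= 3

Execution result:
name | sum_quantity
Router | 10
Phone | 10
Headphones | 13
Monitor | 10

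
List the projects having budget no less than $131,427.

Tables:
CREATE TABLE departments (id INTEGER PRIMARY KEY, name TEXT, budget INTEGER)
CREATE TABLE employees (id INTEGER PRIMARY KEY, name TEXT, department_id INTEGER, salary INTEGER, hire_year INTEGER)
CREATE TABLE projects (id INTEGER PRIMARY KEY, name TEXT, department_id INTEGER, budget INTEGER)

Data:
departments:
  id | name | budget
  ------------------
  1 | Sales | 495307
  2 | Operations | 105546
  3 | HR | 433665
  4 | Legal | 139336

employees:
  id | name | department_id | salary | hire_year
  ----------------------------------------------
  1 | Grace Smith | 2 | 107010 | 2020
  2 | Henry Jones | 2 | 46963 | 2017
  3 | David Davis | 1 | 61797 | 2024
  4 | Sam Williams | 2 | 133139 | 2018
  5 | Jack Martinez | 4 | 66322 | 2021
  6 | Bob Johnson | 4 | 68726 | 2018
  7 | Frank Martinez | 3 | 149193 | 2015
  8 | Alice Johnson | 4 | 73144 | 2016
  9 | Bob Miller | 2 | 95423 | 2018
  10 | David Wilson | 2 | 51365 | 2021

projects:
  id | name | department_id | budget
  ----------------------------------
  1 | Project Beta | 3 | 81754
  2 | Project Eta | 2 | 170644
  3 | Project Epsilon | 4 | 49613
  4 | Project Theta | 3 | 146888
SELECT name, budget FROM projects WHERE budget >= 131427

Execution result:
name | budget
Project Eta | 170644
Project Theta | 146888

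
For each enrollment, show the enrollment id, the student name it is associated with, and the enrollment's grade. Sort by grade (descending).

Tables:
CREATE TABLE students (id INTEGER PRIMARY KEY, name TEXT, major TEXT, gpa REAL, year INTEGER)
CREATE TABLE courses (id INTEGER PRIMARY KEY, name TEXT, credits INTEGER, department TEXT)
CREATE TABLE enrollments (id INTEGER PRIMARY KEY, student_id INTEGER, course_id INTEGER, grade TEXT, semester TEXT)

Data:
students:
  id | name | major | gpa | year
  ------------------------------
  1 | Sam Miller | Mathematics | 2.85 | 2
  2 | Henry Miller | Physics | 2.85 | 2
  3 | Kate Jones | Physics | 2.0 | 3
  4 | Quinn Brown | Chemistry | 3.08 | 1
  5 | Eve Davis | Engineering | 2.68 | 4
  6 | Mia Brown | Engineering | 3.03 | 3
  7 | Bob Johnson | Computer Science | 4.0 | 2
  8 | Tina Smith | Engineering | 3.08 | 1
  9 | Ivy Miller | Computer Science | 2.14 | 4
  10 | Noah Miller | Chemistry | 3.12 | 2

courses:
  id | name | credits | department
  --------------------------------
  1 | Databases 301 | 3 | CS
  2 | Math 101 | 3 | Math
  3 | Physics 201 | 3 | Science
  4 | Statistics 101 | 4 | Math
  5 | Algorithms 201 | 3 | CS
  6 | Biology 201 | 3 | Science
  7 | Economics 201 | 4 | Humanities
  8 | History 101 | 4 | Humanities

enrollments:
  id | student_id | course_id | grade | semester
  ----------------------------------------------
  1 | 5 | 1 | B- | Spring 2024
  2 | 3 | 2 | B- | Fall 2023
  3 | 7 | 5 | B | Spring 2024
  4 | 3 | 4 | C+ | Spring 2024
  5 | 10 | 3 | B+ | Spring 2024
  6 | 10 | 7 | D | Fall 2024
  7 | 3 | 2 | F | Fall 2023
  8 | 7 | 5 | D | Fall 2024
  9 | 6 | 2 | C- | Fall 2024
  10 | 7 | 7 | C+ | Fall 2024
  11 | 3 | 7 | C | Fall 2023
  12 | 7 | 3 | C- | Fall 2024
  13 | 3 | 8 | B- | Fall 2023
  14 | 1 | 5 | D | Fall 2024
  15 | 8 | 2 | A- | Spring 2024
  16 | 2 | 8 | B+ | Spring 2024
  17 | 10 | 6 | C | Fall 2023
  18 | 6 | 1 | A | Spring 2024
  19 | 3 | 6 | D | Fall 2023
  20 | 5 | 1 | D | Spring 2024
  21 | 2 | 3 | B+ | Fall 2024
SELECT c.id, p.name AS student, c.grade FROM enrollments c JOIN students p ON c.student_id = p.id ORDER BY c.grade DESC

Execution result:
id | student | grade
7 | Kate Jones | F
6 | Noah Miller | D
8 | Bob Johnson | D
14 | Sam Miller | D
19 | Kate Jones | D
20 | Eve Davis | D
9 | Mia Brown | C-
12 | Bob Johnson | C-
4 | Kate Jones | C+
10 | Bob Johnson | C+
11 | Kate Jones | C
17 | Noah Miller | C
1 | Eve Davis | B-
2 | Kate Jones | B-
13 | Kate Jones | B-
5 | Noah Miller | B+
16 | Henry Miller | B+
21 | Henry Miller | B+
3 | Bob Johnson | B
15 | Tina Smith | A-
18 | Mia Brown | A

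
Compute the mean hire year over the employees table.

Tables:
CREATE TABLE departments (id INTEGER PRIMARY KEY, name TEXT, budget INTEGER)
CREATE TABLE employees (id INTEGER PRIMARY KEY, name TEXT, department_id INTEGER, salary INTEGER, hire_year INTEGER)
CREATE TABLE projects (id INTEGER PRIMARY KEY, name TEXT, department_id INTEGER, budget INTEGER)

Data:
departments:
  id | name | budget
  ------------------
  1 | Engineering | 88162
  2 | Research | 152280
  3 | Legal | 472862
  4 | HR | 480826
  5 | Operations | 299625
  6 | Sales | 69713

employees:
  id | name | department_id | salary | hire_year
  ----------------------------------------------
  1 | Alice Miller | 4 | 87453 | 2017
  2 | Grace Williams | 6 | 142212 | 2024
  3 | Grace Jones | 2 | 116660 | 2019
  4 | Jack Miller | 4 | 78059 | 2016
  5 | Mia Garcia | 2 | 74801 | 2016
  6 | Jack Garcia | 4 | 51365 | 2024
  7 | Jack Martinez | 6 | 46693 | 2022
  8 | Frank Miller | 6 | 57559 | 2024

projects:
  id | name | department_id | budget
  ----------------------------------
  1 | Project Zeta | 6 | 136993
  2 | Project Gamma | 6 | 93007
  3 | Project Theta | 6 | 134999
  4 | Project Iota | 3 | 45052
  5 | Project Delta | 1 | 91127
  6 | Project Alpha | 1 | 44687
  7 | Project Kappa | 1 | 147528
SELECT AVG(hire_year) FROM employees

Execution result:
2020.25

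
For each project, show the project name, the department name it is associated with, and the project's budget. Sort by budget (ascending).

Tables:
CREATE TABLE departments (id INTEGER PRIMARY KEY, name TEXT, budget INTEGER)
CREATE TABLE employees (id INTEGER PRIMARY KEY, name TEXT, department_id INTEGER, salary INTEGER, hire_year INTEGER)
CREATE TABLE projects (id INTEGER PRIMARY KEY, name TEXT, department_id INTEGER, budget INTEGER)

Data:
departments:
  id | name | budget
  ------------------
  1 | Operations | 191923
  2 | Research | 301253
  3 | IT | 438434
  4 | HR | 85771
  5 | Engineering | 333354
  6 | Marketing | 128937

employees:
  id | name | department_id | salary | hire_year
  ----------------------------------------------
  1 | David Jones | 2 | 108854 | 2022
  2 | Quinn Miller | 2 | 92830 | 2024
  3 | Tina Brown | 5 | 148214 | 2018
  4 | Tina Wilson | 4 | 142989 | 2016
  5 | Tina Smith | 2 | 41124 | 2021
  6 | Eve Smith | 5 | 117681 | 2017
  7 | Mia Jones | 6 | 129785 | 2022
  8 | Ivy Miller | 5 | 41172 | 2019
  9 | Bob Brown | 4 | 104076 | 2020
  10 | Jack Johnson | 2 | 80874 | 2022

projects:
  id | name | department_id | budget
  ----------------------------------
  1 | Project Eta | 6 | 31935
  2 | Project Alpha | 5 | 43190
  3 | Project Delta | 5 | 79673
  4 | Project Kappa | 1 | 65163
SELECT c.name, p.name AS department, c.budget FROM projects c JOIN departments p ON c.department_id = p.id ORDER BY c.budget ASC

Execution result:
name | department | budget
Project Eta | Marketing | 31935
Project Alpha | Engineering | 43190
Project Kappa | Operations | 65163
Project Delta | Engineering | 79673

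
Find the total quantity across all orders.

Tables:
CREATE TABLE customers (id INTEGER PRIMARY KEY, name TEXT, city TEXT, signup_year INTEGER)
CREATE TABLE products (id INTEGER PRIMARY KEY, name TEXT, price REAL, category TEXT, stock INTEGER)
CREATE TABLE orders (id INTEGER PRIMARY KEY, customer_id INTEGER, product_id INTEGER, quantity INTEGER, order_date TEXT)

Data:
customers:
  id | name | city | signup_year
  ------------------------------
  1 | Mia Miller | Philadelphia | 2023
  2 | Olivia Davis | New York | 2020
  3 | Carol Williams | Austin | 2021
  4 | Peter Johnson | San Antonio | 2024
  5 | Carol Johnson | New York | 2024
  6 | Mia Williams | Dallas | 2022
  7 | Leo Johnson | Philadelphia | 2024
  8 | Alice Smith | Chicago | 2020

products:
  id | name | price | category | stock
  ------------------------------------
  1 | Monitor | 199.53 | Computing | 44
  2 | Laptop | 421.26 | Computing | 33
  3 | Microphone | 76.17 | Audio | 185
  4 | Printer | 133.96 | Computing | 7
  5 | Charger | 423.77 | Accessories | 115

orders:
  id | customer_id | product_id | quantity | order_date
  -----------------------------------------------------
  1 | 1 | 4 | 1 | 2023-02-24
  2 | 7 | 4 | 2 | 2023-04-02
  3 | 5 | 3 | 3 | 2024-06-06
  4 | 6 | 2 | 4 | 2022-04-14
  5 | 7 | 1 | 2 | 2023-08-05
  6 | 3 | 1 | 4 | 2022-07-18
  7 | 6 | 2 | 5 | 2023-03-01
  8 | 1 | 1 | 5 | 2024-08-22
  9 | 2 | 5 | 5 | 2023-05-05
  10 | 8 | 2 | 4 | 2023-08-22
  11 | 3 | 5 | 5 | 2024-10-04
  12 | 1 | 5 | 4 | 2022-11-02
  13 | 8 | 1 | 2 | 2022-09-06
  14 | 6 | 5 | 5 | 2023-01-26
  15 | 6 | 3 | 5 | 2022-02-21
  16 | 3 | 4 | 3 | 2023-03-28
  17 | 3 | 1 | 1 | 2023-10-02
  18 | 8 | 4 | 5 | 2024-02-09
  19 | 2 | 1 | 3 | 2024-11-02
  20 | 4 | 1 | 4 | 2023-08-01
SELECT SUM(quantity) FROM orders

Execution result:
72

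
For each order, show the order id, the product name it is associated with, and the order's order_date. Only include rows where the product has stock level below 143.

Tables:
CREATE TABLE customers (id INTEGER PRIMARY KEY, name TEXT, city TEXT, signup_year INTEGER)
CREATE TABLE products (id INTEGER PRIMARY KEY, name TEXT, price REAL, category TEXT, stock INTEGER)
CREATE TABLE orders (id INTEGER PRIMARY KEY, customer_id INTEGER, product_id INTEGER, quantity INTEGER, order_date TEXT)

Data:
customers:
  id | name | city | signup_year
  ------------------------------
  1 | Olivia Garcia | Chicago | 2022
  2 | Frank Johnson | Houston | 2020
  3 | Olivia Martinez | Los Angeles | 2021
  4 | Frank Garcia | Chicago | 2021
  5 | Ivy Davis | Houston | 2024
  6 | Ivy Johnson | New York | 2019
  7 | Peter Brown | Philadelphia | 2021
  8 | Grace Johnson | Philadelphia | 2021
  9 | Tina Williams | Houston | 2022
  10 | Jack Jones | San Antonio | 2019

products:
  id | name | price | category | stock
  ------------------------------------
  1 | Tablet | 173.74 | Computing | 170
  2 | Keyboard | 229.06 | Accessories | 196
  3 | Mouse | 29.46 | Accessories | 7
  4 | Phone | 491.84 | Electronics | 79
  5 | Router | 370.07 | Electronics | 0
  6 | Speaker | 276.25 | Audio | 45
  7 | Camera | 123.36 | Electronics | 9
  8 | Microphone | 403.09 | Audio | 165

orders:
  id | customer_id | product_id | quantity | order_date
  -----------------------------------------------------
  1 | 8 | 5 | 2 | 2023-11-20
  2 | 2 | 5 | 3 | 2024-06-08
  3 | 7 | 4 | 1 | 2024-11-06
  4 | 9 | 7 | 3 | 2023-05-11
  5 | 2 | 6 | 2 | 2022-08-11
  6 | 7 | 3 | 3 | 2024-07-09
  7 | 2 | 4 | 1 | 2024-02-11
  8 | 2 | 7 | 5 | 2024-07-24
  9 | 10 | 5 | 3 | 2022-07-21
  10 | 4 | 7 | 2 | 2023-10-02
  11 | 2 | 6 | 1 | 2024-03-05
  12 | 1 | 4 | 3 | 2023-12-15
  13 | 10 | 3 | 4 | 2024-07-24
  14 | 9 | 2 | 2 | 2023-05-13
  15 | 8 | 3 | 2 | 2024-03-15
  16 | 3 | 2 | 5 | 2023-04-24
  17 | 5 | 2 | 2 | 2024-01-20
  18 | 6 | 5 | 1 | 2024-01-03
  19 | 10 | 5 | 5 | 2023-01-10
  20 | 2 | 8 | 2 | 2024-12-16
SELECT c.id, p.name AS product, c.order_date FROM orders c JOIN products p ON c.product_id = p.id WHERE p.stock < 143

Execution result:
id | product | order_date
1 | Router | 2023-11-20
2 | Router | 2024-06-08
3 | Phone | 2024-11-06
4 | Camera | 2023-05-11
5 | Speaker | 2022-08-11
6 | Mouse | 2024-07-09
7 | Phone | 2024-02-11
8 | Camera | 2024-07-24
9 | Router | 2022-07-21
10 | Camera | 2023-10-02
11 | Speaker | 2024-03-05
12 | Phone | 2023-12-15
13 | Mouse | 2024-07-24
15 | Mouse | 2024-03-15
18 | Router | 2024-01-03
19 | Router | 2023-01-10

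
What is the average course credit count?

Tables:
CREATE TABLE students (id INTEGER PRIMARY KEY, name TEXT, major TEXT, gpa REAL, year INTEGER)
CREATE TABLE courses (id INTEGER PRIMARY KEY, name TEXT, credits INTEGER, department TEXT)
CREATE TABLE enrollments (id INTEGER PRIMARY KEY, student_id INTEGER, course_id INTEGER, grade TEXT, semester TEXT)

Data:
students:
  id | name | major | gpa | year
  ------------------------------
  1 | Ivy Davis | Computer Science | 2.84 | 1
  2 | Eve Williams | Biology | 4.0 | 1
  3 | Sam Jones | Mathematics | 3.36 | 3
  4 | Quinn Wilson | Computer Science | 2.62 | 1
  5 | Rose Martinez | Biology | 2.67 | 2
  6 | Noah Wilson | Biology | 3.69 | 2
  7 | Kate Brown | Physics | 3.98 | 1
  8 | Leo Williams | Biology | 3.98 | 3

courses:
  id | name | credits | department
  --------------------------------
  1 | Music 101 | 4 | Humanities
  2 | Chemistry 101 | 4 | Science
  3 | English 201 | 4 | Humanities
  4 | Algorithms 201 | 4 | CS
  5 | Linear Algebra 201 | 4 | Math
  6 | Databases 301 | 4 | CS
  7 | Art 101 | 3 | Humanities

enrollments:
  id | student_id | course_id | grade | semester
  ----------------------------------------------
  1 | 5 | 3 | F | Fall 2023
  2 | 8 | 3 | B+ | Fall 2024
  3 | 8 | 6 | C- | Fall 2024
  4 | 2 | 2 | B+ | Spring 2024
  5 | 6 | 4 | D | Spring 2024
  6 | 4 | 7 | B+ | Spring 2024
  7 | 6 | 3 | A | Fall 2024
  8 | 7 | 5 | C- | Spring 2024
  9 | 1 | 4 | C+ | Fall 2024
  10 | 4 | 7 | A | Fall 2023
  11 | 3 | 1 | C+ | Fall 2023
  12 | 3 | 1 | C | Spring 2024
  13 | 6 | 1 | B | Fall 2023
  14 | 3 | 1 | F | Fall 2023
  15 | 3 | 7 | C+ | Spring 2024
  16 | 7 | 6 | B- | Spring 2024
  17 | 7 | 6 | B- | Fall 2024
SELECT AVG(credits) FROM courses

Execution result:
3.86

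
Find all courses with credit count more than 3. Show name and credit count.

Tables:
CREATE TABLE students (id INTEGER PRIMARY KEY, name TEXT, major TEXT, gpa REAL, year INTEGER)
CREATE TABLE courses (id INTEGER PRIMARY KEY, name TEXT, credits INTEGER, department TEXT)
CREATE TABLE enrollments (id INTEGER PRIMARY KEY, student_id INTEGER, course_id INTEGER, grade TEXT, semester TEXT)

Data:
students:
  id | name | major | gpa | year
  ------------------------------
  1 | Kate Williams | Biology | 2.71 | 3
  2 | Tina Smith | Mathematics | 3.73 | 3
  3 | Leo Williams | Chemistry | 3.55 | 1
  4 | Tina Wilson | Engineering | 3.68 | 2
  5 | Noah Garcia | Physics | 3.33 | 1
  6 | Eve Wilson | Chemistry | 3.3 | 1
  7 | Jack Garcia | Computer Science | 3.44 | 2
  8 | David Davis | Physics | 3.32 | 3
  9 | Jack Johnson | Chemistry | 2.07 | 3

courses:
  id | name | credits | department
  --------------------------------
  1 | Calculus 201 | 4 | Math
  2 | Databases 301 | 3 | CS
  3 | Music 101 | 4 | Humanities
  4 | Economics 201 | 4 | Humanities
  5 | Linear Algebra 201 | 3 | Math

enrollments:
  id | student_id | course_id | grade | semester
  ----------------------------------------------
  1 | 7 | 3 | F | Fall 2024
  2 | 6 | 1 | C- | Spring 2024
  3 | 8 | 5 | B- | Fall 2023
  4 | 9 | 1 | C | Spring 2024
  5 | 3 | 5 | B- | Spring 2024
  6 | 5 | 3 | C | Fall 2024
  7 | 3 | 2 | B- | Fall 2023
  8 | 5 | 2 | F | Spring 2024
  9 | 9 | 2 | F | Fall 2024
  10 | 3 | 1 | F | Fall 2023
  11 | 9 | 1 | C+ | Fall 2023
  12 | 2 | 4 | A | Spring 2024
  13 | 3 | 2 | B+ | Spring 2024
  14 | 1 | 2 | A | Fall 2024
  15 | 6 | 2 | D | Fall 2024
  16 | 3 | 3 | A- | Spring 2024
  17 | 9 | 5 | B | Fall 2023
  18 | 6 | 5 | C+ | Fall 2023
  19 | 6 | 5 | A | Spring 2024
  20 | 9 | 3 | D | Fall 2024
SELECT name, credits FROM courses WHERE credits > 3

Execution result:
name | credits
Calculus 201 | 4
Music 101 | 4
Economics 201 | 4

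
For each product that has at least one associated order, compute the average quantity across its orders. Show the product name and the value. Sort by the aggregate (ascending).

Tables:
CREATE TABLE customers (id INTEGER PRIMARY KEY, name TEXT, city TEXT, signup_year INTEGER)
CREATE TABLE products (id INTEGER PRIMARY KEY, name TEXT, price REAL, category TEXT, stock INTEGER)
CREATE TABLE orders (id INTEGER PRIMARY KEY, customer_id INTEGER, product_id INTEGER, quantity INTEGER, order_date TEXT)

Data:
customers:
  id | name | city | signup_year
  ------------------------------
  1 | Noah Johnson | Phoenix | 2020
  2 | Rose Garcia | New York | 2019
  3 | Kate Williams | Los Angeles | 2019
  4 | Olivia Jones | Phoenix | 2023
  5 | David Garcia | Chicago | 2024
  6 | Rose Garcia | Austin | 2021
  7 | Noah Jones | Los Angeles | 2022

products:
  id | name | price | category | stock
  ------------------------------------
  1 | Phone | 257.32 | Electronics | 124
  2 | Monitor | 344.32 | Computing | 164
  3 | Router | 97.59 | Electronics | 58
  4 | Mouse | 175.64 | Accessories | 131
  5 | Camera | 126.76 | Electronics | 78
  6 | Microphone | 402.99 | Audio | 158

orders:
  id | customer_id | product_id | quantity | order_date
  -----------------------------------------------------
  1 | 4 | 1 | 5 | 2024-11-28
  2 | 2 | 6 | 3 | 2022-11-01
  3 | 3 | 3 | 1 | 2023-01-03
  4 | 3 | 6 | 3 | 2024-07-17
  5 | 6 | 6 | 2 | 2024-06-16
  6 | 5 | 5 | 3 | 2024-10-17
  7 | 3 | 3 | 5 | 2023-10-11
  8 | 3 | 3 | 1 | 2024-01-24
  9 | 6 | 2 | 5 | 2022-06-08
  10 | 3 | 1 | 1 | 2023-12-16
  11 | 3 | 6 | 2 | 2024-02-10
SELECT p.name, AVG(c.quantity) AS avg_quantity FROM orders c JOIN products p ON c.product_id = p.id GROUP BY p.id, p.name ORDER BY avg_quantity ASC

Execution result:
name | avg_quantity
Router | 2.33
Microphone | 2.50
Phone | 3.00
Camera | 3.00
Monitor | 5.00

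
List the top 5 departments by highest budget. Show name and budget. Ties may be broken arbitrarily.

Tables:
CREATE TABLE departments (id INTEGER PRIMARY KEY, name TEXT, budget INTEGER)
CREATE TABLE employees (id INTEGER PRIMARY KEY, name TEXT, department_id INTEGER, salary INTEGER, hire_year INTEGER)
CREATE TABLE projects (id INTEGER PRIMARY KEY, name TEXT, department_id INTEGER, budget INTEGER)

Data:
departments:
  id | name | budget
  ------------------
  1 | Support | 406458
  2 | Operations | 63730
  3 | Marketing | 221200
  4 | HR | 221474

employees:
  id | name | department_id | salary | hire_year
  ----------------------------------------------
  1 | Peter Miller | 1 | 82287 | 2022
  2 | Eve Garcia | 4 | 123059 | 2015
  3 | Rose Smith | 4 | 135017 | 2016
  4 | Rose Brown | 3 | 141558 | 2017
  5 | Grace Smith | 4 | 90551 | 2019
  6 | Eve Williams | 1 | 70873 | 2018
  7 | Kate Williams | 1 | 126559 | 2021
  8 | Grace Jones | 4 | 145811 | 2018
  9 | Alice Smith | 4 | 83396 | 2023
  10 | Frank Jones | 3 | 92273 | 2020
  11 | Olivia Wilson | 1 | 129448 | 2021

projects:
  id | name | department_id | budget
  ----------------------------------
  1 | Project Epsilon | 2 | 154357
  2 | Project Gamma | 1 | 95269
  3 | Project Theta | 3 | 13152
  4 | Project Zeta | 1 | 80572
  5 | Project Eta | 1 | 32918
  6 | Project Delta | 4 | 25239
SELECT name, budget FROM departments ORDER BY budget DESC LIMIT 5

Execution result:
name | budget
Support | 406458
HR | 221474
Marketing | 221200
Operations | 63730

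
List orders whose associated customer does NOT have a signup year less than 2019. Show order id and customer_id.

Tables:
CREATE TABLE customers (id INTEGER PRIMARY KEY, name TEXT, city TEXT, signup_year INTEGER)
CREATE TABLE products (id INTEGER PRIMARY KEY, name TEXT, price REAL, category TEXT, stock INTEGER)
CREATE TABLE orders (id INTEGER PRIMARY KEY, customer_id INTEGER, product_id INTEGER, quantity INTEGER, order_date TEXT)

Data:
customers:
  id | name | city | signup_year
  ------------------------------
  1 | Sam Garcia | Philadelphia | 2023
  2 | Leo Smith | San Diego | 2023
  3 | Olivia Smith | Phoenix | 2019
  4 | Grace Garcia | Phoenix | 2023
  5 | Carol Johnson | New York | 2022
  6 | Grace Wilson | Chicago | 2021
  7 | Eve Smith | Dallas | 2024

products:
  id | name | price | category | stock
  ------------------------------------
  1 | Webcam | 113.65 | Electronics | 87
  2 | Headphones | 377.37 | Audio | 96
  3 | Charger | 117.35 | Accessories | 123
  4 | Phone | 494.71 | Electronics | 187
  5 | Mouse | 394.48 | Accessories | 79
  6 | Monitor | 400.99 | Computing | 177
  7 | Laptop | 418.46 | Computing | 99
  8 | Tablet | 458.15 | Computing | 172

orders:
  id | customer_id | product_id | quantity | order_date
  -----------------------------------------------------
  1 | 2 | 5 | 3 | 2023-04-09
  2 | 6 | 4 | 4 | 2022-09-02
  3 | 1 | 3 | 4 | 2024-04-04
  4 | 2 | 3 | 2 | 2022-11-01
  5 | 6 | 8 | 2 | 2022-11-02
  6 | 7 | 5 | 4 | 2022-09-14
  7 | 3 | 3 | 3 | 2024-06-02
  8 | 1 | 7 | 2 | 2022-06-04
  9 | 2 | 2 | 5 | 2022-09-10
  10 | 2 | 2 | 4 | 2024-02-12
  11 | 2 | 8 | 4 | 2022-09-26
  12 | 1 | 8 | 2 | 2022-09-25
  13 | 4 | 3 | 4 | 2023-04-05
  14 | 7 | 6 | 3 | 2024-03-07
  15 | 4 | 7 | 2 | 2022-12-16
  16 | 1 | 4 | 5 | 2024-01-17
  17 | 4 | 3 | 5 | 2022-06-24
SELECT id, customer_id FROM orders WHERE customer_id NOT IN (SELECT id FROM customers WHERE signup_year < 2019)

Execution result:
id | customer_id
1 | 2
2 | 6
3 | 1
4 | 2
5 | 6
6 | 7
7 | 3
8 | 1
9 | 2
10 | 2
11 | 2
12 | 1
13 | 4
14 | 7
15 | 4
16 | 1
17 | 4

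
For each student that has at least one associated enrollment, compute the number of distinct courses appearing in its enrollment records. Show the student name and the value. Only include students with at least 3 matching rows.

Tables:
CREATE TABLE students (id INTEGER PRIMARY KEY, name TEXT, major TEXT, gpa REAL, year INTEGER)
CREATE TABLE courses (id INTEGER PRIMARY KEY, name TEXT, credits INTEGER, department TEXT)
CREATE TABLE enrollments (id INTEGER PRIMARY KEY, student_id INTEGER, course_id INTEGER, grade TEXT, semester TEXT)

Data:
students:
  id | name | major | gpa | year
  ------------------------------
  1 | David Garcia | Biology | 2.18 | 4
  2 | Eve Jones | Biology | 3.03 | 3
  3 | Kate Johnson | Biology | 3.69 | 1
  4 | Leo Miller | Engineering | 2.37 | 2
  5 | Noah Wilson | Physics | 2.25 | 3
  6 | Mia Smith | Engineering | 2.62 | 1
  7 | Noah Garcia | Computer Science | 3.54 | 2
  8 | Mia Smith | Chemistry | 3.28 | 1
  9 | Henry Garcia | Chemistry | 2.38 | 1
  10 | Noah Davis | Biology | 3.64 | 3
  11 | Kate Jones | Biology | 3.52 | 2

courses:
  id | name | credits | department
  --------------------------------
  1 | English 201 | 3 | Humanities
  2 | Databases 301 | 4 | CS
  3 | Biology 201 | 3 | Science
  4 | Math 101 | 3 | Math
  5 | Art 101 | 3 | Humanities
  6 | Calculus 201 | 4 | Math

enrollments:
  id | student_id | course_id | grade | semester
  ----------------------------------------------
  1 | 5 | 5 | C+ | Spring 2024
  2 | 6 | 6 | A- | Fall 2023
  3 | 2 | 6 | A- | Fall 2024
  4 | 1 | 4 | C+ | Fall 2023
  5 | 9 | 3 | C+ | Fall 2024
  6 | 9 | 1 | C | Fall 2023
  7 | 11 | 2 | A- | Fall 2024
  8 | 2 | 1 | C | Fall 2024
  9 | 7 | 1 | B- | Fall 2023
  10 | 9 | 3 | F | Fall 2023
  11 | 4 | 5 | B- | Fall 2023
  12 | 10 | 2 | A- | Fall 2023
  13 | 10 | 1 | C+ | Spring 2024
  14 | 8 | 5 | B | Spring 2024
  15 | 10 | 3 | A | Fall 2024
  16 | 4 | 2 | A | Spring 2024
SELECT p.name, COUNT(DISTINCT c.course_id) AS distinct_course_count FROM enrollments c JOIN students p ON c.student_id = p.id GROUP BY p.id, p.name HAVING COUNT(*) >= 3

Execution result:
name | distinct_course_count
Henry Garcia | 2
Noah Davis | 3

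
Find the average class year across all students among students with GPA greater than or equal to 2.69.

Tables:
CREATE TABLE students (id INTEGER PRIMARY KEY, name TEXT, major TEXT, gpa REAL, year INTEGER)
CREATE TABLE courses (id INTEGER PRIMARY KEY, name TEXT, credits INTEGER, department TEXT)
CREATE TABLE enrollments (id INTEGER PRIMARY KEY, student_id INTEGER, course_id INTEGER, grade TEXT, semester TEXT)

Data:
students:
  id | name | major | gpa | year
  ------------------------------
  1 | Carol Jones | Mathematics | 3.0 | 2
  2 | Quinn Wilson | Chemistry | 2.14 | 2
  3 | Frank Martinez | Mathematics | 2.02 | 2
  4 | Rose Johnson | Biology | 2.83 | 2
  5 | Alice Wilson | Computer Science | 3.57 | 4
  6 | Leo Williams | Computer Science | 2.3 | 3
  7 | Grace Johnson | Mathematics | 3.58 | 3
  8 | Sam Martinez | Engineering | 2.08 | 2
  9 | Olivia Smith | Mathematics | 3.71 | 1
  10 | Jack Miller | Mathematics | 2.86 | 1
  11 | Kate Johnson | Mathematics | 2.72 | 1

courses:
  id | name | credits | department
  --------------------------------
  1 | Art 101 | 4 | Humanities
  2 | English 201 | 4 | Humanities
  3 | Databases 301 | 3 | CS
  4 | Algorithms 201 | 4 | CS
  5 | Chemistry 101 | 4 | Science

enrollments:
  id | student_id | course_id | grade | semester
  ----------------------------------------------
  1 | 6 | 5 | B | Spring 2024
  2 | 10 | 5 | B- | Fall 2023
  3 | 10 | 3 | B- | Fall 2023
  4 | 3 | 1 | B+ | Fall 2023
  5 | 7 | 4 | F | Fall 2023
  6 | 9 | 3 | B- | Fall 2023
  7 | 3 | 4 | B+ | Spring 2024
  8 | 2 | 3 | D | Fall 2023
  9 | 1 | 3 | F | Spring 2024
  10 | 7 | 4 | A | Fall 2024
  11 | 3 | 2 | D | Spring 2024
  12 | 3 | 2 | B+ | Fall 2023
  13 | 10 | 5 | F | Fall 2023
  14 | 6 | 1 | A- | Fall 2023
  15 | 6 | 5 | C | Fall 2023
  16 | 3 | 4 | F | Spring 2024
SELECT AVG(year) FROM students WHERE gpa >= 2.69

Execution result:
2.00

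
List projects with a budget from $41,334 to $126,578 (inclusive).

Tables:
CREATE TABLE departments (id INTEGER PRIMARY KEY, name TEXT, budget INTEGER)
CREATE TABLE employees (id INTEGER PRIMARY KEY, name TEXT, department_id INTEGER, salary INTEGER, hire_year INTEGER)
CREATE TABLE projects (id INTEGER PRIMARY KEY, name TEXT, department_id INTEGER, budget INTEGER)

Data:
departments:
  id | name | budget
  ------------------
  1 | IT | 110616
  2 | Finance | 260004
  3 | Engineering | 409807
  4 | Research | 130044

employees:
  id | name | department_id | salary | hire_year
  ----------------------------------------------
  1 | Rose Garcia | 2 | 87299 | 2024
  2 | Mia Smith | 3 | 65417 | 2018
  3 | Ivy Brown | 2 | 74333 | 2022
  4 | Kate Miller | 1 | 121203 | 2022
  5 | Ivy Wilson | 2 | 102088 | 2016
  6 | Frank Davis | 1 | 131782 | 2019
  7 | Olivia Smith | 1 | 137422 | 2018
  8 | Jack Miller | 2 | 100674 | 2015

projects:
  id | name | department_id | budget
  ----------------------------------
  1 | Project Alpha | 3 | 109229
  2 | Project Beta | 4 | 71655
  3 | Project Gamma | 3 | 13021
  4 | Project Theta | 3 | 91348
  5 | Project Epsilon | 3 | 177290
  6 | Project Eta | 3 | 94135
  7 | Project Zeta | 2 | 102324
SELECT name, budget FROM projects WHERE budget BETWEEN 41334 AND 126578

Execution result:
name | budget
Project Alpha | 109229
Project Beta | 71655
Project Theta | 91348
Project Eta | 94135
Project Zeta | 102324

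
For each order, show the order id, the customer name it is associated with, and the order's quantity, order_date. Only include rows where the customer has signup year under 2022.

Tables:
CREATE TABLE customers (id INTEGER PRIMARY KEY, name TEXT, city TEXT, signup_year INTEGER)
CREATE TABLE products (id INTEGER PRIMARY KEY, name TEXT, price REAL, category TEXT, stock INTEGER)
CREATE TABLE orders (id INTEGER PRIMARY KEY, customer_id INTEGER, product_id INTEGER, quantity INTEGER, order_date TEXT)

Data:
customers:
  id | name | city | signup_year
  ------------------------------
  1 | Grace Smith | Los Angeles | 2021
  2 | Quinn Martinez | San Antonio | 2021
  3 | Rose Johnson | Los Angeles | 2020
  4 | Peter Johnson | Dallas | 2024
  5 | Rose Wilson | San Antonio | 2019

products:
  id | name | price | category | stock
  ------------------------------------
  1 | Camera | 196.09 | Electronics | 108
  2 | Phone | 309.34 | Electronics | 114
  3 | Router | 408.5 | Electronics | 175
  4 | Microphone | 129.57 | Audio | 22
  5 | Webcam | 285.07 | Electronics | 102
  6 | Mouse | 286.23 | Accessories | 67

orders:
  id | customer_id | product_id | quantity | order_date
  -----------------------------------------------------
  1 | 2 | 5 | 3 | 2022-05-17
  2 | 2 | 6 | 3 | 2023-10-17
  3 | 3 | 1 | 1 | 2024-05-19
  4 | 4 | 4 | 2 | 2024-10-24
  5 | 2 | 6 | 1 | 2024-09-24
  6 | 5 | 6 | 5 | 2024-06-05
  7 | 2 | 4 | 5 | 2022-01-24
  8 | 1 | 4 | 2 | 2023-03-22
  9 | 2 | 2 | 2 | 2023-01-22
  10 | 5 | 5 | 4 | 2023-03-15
SELECT c.id, p.name AS customer, c.quantity, c.order_date FROM orders c JOIN customers p ON c.customer_id = p.id WHERE p.signup_year < 2022

Execution result:
id | customer | quantity | order_date
1 | Quinn Martinez | 3 | 2022-05-17
2 | Quinn Martinez | 3 | 2023-10-17
3 | Rose Johnson | 1 | 2024-05-19
5 | Quinn Martinez | 1 | 2024-09-24
6 | Rose Wilson | 5 | 2024-06-05
7 | Quinn Martinez | 5 | 2022-01-24
8 | Grace Smith | 2 | 2023-03-22
9 | Quinn Martinez | 2 | 2023-01-22
10 | Rose Wilson | 4 | 2023-03-15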